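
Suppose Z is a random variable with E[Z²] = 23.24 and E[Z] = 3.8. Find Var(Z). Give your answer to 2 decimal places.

Var(Z) = 23.24 − (3.8)² = 8.8

8.80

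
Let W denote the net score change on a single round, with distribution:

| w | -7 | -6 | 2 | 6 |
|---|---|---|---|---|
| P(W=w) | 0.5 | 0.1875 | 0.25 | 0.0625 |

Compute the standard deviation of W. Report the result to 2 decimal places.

E[W] = (-7)(0.5) + (-6)(0.1875) + (2)(0.25) + (6)(0.0625) = -3.75
E[W²] = (-7)²(0.5) + (-6)²(0.1875) + (2)²(0.25) + (6)²(0.0625) = 34.5
Var(W) = E[W²] − (E[W])² = 34.5 − (-3.75)² = 20.4375
SD(W) = √20.4375 ≈ 4.52

4.52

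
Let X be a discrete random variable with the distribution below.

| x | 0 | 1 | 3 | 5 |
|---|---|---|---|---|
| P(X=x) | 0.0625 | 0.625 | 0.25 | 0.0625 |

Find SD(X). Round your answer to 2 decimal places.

1.26

E[X] = (0)(0.0625) + (1)(0.625) + (3)(0.25) + (5)(0.0625) = 1.6875
E[X²] = (0)²(0.0625) + (1)²(0.625) + (3)²(0.25) + (5)²(0.0625) = 4.4375
Var(X) = E[X²] − (E[X])² = 4.4375 − (1.6875)² = 1.58984375
SD(X) = √1.58984375 ≈ 1.26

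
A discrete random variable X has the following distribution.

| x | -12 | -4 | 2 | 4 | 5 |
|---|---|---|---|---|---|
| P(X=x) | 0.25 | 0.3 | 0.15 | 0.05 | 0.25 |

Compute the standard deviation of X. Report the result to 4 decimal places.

E[X] = (-12)(0.25) + (-4)(0.3) + (2)(0.15) + (4)(0.05) + (5)(0.25) = -2.45
E[X²] = (-12)²(0.25) + (-4)²(0.3) + (2)²(0.15) + (4)²(0.05) + (5)²(0.25) = 48.45
var(X) = E[X²] − (E[X])² = 48.45 − (-2.45)² = 42.4475
sd(X) = √42.4475 ≈ 6.5152

6.5152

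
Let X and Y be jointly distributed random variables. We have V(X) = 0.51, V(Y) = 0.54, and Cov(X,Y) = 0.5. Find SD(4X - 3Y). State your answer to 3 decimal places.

1.010

V(4X - 3Y) = (4)²·V(X) + (-3)²·V(Y) + 2·(4)·(-3)·Cov(X,Y)
= 16·0.51 + 9·0.54 + -24·0.5 = 1.02
SD(4X - 3Y) = √1.02 ≈ 1.010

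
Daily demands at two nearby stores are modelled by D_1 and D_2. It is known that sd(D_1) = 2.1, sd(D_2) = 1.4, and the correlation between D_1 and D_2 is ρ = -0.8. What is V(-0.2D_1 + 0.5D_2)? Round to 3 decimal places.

1.137

V(D_1) = (2.1)² = 4.41;  V(D_2) = (1.4)² = 1.96
Cov(D_1,D_2) = ρ·sd(D_1)·sd(D_2) = -0.8·2.1·1.4 = -2.352
V(-0.2D_1 + 0.5D_2) = (-0.2)²·V(D_1) + (0.5)²·V(D_2) + 2·(-0.2)·(0.5)·Cov(D_1,D_2)
= 0.04·4.41 + 0.25·1.96 + -0.2·-2.352 = 1.1368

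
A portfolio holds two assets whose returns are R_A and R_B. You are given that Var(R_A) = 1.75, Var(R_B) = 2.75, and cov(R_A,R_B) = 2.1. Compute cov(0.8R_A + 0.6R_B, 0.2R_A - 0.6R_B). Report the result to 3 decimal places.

-1.466

cov(0.8R_A + 0.6R_B, 0.2R_A - 0.6R_B) = (0.8)(0.2)Var(R_A) + (0.6)(-0.6)Var(R_B) + [(0.8)(-0.6) + (0.6)(0.2)]cov(R_A,R_B)
= 0.16·1.75 + -0.36·2.75 + -0.36·2.1 = -1.466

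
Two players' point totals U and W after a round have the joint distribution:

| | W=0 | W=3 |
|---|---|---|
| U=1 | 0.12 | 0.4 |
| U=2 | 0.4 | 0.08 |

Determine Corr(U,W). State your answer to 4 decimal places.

-0.6026

E[U] = 1.48,  E[W] = 1.44
E[UW] = 1.68
Cov(U,W) = E[UW] − E[U]E[W] = 1.68 − (1.48)(1.44) = -0.4512
Var(U) = 0.2496,  Var(W) = 2.2464
ρ = -0.4512 / √(0.2496·2.2464) ≈ -0.6026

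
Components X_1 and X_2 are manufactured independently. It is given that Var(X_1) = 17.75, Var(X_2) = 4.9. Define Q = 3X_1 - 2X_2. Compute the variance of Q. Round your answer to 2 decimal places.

179.35

By independence, Var(Q) = (3)²Var(X_1) + (-2)²Var(X_2)
= (3)²·17.75 + (-2)²·4.9 = 179.35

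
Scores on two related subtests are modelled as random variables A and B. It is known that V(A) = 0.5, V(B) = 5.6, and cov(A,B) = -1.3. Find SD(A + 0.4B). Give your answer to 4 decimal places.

V(A + 0.4B) = (1)²·V(A) + (0.4)²·V(B) + 2·(1)·(0.4)·cov(A,B)
= 1·0.5 + 0.16·5.6 + 0.8·-1.3 = 0.356
SD(A + 0.4B) = √0.356 ≈ 0.5967

0.5967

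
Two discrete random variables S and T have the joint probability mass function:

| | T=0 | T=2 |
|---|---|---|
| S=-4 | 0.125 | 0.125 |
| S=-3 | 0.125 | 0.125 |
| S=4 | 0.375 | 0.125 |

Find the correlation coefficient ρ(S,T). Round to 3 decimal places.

E[S] = 0.25,  E[T] = 0.75
E[ST] = -0.75
Cov(S,T) = E[ST] − E[S]E[T] = -0.75 − (0.25)(0.75) = -0.9375
Var(S) = 14.1875,  Var(T) = 0.9375
ρ = -0.9375 / √(14.1875·0.9375) ≈ -0.257

-0.257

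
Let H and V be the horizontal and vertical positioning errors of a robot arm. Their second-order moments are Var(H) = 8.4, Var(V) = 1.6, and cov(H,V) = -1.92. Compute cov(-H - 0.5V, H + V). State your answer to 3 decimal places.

-6.320

cov(-H - 0.5V, H + V) = (-1)(1)Var(H) + (-0.5)(1)Var(V) + [(-1)(1) + (-0.5)(1)]cov(H,V)
= -1·8.4 + -0.5·1.6 + -1.5·-1.92 = -6.32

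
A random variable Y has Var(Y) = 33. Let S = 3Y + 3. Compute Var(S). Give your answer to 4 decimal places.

Var(3Y + 3) = (3)²·Var(Y) = 9·33 = 297

297.0000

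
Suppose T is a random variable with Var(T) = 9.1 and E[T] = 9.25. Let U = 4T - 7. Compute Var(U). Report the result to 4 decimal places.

Var(4T - 7) = (4)²·Var(T) = 16·9.1 = 145.6

145.6000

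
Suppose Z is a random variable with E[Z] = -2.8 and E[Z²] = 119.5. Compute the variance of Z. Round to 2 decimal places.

var(Z) = 119.5 − (-2.8)² = 111.66

111.66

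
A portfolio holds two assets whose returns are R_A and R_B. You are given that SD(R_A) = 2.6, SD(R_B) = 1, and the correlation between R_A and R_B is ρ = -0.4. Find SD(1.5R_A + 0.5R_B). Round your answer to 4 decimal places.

3.7283

Var(R_A) = (2.6)² = 6.76;  Var(R_B) = (1)² = 1
Cov(R_A,R_B) = ρ·SD(R_A)·SD(R_B) = -0.4·2.6·1 = -1.04
Var(1.5R_A + 0.5R_B) = (1.5)²·Var(R_A) + (0.5)²·Var(R_B) + 2·(1.5)·(0.5)·Cov(R_A,R_B)
= 2.25·6.76 + 0.25·1 + 1.5·-1.04 = 13.9
SD(1.5R_A + 0.5R_B) = √13.9 ≈ 3.7283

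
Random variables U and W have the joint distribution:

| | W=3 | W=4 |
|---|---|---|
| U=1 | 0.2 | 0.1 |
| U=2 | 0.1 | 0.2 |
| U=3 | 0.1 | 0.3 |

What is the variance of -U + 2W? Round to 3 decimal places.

E[U] = 2.1,  E[W] = 3.6,  E[UW] = 7.7
Var(U) = 5.1 − (2.1)² = 0.69;  Var(W) = 13.2 − (3.6)² = 0.24
Cov(U,W) = 7.7 − (2.1)(3.6) = 0.14
Var(-U + 2W) = (-1)²·0.69 + (2)²·0.24 + 2·(-1)·(2)·0.14 = 1.09

1.090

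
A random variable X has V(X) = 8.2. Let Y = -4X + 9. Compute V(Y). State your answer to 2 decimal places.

131.20

V(-4X + 9) = (-4)²·V(X) = 16·8.2 = 131.2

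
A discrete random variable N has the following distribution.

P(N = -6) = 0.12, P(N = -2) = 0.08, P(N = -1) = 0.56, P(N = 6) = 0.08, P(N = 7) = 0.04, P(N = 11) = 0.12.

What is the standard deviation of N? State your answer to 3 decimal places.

4.914

E[N] = (-6)(0.12) + (-2)(0.08) + (-1)(0.56) + (6)(0.08) + (7)(0.04) + (11)(0.12) = 0.64
E[N²] = (-6)²(0.12) + (-2)²(0.08) + (-1)²(0.56) + (6)²(0.08) + (7)²(0.04) + (11)²(0.12) = 24.56
Var(N) = E[N²] − (E[N])² = 24.56 − (0.64)² = 24.1504
SD(N) = √24.1504 ≈ 4.914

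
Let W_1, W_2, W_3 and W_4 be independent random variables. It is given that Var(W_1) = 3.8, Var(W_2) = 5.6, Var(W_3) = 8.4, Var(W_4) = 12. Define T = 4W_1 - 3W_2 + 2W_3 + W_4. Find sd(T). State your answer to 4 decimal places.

By independence, Var(T) = (4)²Var(W_1) + (-3)²Var(W_2) + (2)²Var(W_3) + (1)²Var(W_4)
= (4)²·3.8 + (-3)²·5.6 + (2)²·8.4 + (1)²·12 = 156.8
sd(T) = √156.8 ≈ 12.5220

12.5220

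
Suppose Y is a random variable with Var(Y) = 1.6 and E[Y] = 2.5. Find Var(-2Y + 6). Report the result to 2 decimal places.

Var(-2Y + 6) = (-2)²·Var(Y) = 4·1.6 = 6.4

6.40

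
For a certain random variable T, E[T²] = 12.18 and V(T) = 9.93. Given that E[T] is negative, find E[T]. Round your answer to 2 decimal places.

(E[T])² = E[T²] − V(T) = 12.18 − 9.93 = 2.25
E[T] = −√2.25 = -1.5

-1.50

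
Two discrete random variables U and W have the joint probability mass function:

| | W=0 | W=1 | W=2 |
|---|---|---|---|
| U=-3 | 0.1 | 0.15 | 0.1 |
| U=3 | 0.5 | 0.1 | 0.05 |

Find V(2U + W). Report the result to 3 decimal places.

E[U] = 0.9,  E[W] = 0.55,  E[UW] = -0.45
V(U) = 9 − (0.9)² = 8.19;  V(W) = 0.85 − (0.55)² = 0.5475
Cov(U,W) = -0.45 − (0.9)(0.55) = -0.945
V(2U + W) = (2)²·8.19 + (1)²·0.5475 + 2·(2)·(1)·-0.945 = 29.5275

29.528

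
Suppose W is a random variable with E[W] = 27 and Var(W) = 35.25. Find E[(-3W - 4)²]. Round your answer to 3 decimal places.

7542.250

E[-3W - 4] = -3·27 − 4 = -85
Var(-3W - 4) = (-3)²·35.25 = 317.25
E[(-3W - 4)²] = Var((-3W - 4)) + (E[(-3W - 4)])² = 317.25 + (-85)² = 7542.25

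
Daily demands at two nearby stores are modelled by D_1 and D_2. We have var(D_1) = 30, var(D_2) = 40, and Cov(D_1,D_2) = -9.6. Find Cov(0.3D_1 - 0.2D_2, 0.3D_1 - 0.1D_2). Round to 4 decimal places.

Cov(0.3D_1 - 0.2D_2, 0.3D_1 - 0.1D_2) = (0.3)(0.3)var(D_1) + (-0.2)(-0.1)var(D_2) + [(0.3)(-0.1) + (-0.2)(0.3)]Cov(D_1,D_2)
= 0.09·30 + 0.02·40 + -0.09·-9.6 = 4.364

4.3640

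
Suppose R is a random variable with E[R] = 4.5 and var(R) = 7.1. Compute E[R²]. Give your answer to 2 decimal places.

27.35

E[R²] = var(R) + (E[R])² = 7.1 + (4.5)² = 27.35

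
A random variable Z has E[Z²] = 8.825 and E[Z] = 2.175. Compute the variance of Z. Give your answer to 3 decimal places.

4.094

var(Z) = 8.825 − (2.175)² = 4.094375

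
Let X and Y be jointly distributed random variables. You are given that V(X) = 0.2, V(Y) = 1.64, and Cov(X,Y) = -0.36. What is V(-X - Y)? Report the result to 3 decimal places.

1.120

V(-X - Y) = (-1)²·V(X) + (-1)²·V(Y) + 2·(-1)·(-1)·Cov(X,Y)
= 1·0.2 + 1·1.64 + 2·-0.36 = 1.12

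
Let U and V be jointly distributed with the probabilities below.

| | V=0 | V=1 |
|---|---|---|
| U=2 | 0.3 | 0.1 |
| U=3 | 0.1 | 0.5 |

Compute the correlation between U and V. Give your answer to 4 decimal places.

E[U] = 2.6,  E[V] = 0.6
E[UV] = 1.7
cov(U,V) = E[UV] − E[U]E[V] = 1.7 − (2.6)(0.6) = 0.14
Var(U) = 0.24,  Var(V) = 0.24
ρ = 0.14 / √(0.24·0.24) ≈ 0.5833

0.5833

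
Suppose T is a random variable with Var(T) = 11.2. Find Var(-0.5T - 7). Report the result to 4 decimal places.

2.8000

Var(-0.5T - 7) = (-0.5)²·Var(T) = 0.25·11.2 = 2.8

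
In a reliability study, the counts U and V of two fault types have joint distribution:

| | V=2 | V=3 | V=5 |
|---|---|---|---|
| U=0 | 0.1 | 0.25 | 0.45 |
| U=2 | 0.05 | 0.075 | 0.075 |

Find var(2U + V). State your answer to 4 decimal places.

3.3600

E[U] = 0.4,  E[V] = 3.9,  E[UV] = 1.4
var(U) = 0.8 − (0.4)² = 0.64;  var(V) = 16.65 − (3.9)² = 1.44
cov(U,V) = 1.4 − (0.4)(3.9) = -0.16
var(2U + V) = (2)²·0.64 + (1)²·1.44 + 2·(2)·(1)·-0.16 = 3.36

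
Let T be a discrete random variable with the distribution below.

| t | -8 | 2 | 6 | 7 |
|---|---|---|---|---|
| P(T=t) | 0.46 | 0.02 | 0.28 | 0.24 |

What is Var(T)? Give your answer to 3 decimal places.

51.282

E[T] = (-8)(0.46) + (2)(0.02) + (6)(0.28) + (7)(0.24) = -0.28
E[T²] = (-8)²(0.46) + (2)²(0.02) + (6)²(0.28) + (7)²(0.24) = 51.36
Var(T) = E[T²] − (E[T])² = 51.36 − (-0.28)² = 51.2816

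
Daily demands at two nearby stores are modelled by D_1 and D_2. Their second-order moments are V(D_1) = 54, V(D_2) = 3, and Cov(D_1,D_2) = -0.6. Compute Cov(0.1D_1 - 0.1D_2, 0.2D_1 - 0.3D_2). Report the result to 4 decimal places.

1.2000

Cov(0.1D_1 - 0.1D_2, 0.2D_1 - 0.3D_2) = (0.1)(0.2)V(D_1) + (-0.1)(-0.3)V(D_2) + [(0.1)(-0.3) + (-0.1)(0.2)]Cov(D_1,D_2)
= 0.02·54 + 0.03·3 + -0.05·-0.6 = 1.2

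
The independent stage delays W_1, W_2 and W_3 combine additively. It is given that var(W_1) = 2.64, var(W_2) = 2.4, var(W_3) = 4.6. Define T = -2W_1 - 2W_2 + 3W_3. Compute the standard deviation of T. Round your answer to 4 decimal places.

By independence, var(T) = (-2)²var(W_1) + (-2)²var(W_2) + (3)²var(W_3)
= (-2)²·2.64 + (-2)²·2.4 + (3)²·4.6 = 61.56
SD(T) = √61.56 ≈ 7.8460

7.8460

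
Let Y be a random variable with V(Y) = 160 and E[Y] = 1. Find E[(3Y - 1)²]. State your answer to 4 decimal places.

E[3Y - 1] = 3·1 − 1 = 2
V(3Y - 1) = (3)²·160 = 1440
E[(3Y - 1)²] = V((3Y - 1)) + (E[(3Y - 1)])² = 1440 + (2)² = 1444

1444.0000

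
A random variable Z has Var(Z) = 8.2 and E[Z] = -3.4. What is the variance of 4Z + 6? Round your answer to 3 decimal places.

Var(4Z + 6) = (4)²·Var(Z) = 16·8.2 = 131.2

131.200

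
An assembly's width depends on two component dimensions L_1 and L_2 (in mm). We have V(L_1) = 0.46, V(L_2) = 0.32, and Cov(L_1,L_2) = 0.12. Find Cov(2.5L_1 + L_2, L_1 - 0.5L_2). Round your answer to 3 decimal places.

Cov(2.5L_1 + L_2, L_1 - 0.5L_2) = (2.5)(1)V(L_1) + (1)(-0.5)V(L_2) + [(2.5)(-0.5) + (1)(1)]Cov(L_1,L_2)
= 2.5·0.46 + -0.5·0.32 + -0.25·0.12 = 0.96

0.960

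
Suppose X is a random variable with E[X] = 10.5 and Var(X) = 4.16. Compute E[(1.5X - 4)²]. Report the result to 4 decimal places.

147.4225

E[1.5X - 4] = 1.5·10.5 − 4 = 11.75
Var(1.5X - 4) = (1.5)²·4.16 = 9.36
E[(1.5X - 4)²] = Var((1.5X - 4)) + (E[(1.5X - 4)])² = 9.36 + (11.75)² = 147.4225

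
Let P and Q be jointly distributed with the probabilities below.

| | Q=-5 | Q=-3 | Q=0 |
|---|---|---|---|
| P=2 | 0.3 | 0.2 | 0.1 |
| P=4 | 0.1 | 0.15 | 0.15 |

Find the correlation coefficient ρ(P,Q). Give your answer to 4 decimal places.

0.2810

E[P] = 2.8,  E[Q] = -3.05
E[PQ] = -8
Cov(P,Q) = E[PQ] − E[P]E[Q] = -8 − (2.8)(-3.05) = 0.54
var(P) = 0.96,  var(Q) = 3.8475
ρ = 0.54 / √(0.96·3.8475) ≈ 0.2810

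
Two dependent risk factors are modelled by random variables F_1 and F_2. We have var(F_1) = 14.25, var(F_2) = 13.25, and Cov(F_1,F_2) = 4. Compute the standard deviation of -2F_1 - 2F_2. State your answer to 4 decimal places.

11.9164

var(-2F_1 - 2F_2) = (-2)²·var(F_1) + (-2)²·var(F_2) + 2·(-2)·(-2)·Cov(F_1,F_2)
= 4·14.25 + 4·13.25 + 8·4 = 142
SD(-2F_1 - 2F_2) = √142 ≈ 11.9164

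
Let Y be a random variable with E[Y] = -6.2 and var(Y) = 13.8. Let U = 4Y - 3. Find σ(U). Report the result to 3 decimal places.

var(4Y - 3) = (4)²·13.8 = 220.8
σ(U) = √220.8 ≈ 14.859

14.859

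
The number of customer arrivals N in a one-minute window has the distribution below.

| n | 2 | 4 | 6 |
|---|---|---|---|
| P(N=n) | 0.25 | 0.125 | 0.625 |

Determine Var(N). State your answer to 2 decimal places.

2.94

E[N] = (2)(0.25) + (4)(0.125) + (6)(0.625) = 4.75
E[N²] = (2)²(0.25) + (4)²(0.125) + (6)²(0.625) = 25.5
Var(N) = E[N²] − (E[N])² = 25.5 − (4.75)² = 2.9375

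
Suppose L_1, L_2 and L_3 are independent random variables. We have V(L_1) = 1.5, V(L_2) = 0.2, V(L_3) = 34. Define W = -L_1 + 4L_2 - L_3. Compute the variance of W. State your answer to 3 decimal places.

By independence, V(W) = (-1)²V(L_1) + (4)²V(L_2) + (-1)²V(L_3)
= (-1)²·1.5 + (4)²·0.2 + (-1)²·34 = 38.7

38.700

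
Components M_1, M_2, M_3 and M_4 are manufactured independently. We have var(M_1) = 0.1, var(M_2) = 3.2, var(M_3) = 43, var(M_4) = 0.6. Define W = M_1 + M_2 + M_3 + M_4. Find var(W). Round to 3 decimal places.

46.900

By independence, var(W) = (1)²var(M_1) + (1)²var(M_2) + (1)²var(M_3) + (1)²var(M_4)
= (1)²·0.1 + (1)²·3.2 + (1)²·43 + (1)²·0.6 = 46.9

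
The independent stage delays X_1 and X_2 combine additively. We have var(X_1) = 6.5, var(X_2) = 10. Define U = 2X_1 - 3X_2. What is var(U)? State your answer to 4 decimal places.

116.0000

By independence, var(U) = (2)²var(X_1) + (-3)²var(X_2)
= (2)²·6.5 + (-3)²·10 = 116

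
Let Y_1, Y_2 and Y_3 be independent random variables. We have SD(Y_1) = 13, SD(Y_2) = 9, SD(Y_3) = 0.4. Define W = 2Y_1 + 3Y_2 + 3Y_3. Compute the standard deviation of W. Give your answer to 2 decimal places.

var(Y_1) = 169, var(Y_2) = 81, var(Y_3) = 0.16
By independence, var(W) = (2)²var(Y_1) + (3)²var(Y_2) + (3)²var(Y_3)
= (2)²·169 + (3)²·81 + (3)²·0.16 = 1406.44
SD(W) = √1406.44 ≈ 37.50

37.50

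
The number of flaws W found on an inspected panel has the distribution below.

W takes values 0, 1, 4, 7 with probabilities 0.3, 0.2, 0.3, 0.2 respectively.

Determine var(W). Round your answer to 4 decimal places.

E[W] = (0)(0.3) + (1)(0.2) + (4)(0.3) + (7)(0.2) = 2.8
E[W²] = (0)²(0.3) + (1)²(0.2) + (4)²(0.3) + (7)²(0.2) = 14.8
var(W) = E[W²] − (E[W])² = 14.8 − (2.8)² = 6.96

6.9600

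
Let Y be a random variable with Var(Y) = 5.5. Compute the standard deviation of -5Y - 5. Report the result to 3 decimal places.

11.726

Var(-5Y - 5) = (-5)²·5.5 = 137.5
SD(-5Y - 5) = √137.5 ≈ 11.726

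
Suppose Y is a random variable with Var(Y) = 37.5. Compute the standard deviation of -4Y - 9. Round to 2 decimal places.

24.49

Var(-4Y - 9) = (-4)²·37.5 = 600
SD(-4Y - 9) = √600 ≈ 24.49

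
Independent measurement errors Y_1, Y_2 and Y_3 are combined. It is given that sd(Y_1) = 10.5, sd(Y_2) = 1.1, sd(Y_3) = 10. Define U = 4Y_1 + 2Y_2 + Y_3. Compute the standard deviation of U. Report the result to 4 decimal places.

43.2301

Var(Y_1) = 110.25, Var(Y_2) = 1.21, Var(Y_3) = 100
By independence, Var(U) = (4)²Var(Y_1) + (2)²Var(Y_2) + (1)²Var(Y_3)
= (4)²·110.25 + (2)²·1.21 + (1)²·100 = 1868.84
sd(U) = √1868.84 ≈ 43.2301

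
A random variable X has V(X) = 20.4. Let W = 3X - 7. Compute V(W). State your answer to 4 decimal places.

183.6000

V(3X - 7) = (3)²·V(X) = 9·20.4 = 183.6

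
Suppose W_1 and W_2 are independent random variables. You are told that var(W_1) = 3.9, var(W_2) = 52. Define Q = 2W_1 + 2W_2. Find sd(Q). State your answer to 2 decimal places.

By independence, var(Q) = (2)²var(W_1) + (2)²var(W_2)
= (2)²·3.9 + (2)²·52 = 223.6
sd(Q) = √223.6 ≈ 14.95

14.95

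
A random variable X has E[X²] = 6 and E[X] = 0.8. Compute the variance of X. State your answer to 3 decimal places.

5.360

Var(X) = 6 − (0.8)² = 5.36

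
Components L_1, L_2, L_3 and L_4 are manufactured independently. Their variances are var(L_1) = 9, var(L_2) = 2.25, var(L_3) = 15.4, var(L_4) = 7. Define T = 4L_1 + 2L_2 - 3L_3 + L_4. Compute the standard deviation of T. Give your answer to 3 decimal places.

17.280

By independence, var(T) = (4)²var(L_1) + (2)²var(L_2) + (-3)²var(L_3) + (1)²var(L_4)
= (4)²·9 + (2)²·2.25 + (-3)²·15.4 + (1)²·7 = 298.6
σ(T) = √298.6 ≈ 17.280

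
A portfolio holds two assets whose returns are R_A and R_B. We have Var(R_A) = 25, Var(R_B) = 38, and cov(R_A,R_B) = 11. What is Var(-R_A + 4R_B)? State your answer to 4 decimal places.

Var(-R_A + 4R_B) = (-1)²·Var(R_A) + (4)²·Var(R_B) + 2·(-1)·(4)·cov(R_A,R_B)
= 1·25 + 16·38 + -8·11 = 545

545.0000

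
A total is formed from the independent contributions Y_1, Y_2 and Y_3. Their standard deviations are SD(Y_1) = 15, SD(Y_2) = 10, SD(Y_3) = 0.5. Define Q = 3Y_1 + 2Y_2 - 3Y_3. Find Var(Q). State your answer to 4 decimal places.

2427.2500

Var(Y_1) = 225, Var(Y_2) = 100, Var(Y_3) = 0.25
By independence, Var(Q) = (3)²Var(Y_1) + (2)²Var(Y_2) + (-3)²Var(Y_3)
= (3)²·225 + (2)²·100 + (-3)²·0.25 = 2427.25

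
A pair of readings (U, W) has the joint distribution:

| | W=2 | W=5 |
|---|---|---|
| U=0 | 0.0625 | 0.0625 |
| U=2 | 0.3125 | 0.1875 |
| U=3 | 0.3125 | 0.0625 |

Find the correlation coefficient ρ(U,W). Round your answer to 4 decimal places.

E[U] = 2.125,  E[W] = 2.9375
E[UW] = 5.9375
Cov(U,W) = E[UW] − E[U]E[W] = 5.9375 − (2.125)(2.9375) = -0.3046875
V(U) = 0.859375,  V(W) = 1.93359375
ρ = -0.3046875 / √(0.859375·1.93359375) ≈ -0.2364

-0.2364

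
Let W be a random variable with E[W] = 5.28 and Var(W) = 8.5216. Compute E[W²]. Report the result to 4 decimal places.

36.4000

E[W²] = Var(W) + (E[W])² = 8.5216 + (5.28)² = 36.4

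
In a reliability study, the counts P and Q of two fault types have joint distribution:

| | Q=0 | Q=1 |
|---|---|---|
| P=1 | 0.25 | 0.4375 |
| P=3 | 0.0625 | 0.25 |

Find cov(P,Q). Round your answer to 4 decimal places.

0.0703

E[P] = 1.625,  E[Q] = 0.6875
E[PQ] = 1.1875
cov(P,Q) = E[PQ] − E[P]E[Q] = 1.1875 − (1.625)(0.6875) = 0.0703125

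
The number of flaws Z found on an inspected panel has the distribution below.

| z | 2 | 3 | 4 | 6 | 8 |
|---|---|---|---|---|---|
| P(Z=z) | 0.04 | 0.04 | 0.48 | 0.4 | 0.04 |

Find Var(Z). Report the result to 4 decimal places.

E[Z] = (2)(0.04) + (3)(0.04) + (4)(0.48) + (6)(0.4) + (8)(0.04) = 4.84
E[Z²] = (2)²(0.04) + (3)²(0.04) + (4)²(0.48) + (6)²(0.4) + (8)²(0.04) = 25.16
Var(Z) = E[Z²] − (E[Z])² = 25.16 − (4.84)² = 1.7344

1.7344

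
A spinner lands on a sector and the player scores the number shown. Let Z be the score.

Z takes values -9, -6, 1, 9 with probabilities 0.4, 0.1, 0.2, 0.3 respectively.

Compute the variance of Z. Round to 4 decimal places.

58.8100

E[Z] = (-9)(0.4) + (-6)(0.1) + (1)(0.2) + (9)(0.3) = -1.3
E[Z²] = (-9)²(0.4) + (-6)²(0.1) + (1)²(0.2) + (9)²(0.3) = 60.5
Var(Z) = E[Z²] − (E[Z])² = 60.5 − (-1.3)² = 58.81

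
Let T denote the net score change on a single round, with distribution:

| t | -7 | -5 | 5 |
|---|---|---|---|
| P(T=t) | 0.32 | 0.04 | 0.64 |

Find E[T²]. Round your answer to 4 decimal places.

E[T²] = (-7)²(0.32) + (-5)²(0.04) + (5)²(0.64) = 32.68

32.6800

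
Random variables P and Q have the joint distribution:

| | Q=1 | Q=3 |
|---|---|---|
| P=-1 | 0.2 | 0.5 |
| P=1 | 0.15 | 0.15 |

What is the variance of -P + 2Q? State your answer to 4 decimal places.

E[P] = -0.4,  E[Q] = 2.3,  E[PQ] = -1.1
Var(P) = 1 − (-0.4)² = 0.84;  Var(Q) = 6.2 − (2.3)² = 0.91
Cov(P,Q) = -1.1 − (-0.4)(2.3) = -0.18
Var(-P + 2Q) = (-1)²·0.84 + (2)²·0.91 + 2·(-1)·(2)·-0.18 = 5.2

5.2000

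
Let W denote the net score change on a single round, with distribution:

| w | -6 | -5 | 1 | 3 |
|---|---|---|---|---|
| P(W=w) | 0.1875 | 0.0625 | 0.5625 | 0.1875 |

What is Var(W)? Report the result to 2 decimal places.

E[W] = (-6)(0.1875) + (-5)(0.0625) + (1)(0.5625) + (3)(0.1875) = -0.3125
E[W²] = (-6)²(0.1875) + (-5)²(0.0625) + (1)²(0.5625) + (3)²(0.1875) = 10.5625
Var(W) = E[W²] − (E[W])² = 10.5625 − (-0.3125)² = 10.46484375

10.46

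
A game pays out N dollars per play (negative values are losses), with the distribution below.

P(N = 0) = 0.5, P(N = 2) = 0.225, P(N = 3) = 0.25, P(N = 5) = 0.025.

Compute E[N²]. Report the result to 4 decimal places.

E[N²] = (0)²(0.5) + (2)²(0.225) + (3)²(0.25) + (5)²(0.025) = 3.775

3.7750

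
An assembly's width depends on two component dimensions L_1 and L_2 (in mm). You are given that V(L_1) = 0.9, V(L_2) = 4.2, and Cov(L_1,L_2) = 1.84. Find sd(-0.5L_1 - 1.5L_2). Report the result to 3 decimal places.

3.526

V(-0.5L_1 - 1.5L_2) = (-0.5)²·V(L_1) + (-1.5)²·V(L_2) + 2·(-0.5)·(-1.5)·Cov(L_1,L_2)
= 0.25·0.9 + 2.25·4.2 + 1.5·1.84 = 12.435
sd(-0.5L_1 - 1.5L_2) = √12.435 ≈ 3.526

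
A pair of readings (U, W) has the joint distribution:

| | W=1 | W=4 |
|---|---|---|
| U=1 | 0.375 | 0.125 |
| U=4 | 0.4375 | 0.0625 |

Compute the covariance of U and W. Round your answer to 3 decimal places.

-0.281

E[U] = 2.5,  E[W] = 1.5625
E[UW] = 3.625
cov(U,W) = E[UW] − E[U]E[W] = 3.625 − (2.5)(1.5625) = -0.28125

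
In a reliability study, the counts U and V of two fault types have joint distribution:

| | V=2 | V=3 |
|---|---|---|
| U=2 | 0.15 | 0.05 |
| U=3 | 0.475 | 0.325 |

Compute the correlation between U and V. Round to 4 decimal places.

0.1291

E[U] = 2.8,  E[V] = 2.375
E[UV] = 6.675
cov(U,V) = E[UV] − E[U]E[V] = 6.675 − (2.8)(2.375) = 0.025
var(U) = 0.16,  var(V) = 0.234375
ρ = 0.025 / √(0.16·0.234375) ≈ 0.1291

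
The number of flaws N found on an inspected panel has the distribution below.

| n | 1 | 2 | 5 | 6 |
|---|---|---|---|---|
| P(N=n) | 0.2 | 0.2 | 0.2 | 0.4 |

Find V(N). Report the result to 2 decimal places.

E[N] = (1)(0.2) + (2)(0.2) + (5)(0.2) + (6)(0.4) = 4
E[N²] = (1)²(0.2) + (2)²(0.2) + (5)²(0.2) + (6)²(0.4) = 20.4
V(N) = E[N²] − (E[N])² = 20.4 − (4)² = 4.4

4.40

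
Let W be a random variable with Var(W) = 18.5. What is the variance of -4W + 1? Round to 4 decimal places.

Var(-4W + 1) = (-4)²·Var(W) = 16·18.5 = 296

296.0000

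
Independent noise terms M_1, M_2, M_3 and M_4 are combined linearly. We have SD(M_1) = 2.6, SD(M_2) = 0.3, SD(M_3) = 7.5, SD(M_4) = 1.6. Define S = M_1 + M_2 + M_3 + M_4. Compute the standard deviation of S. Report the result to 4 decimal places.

8.1031

var(M_1) = 6.76, var(M_2) = 0.09, var(M_3) = 56.25, var(M_4) = 2.56
By independence, var(S) = (1)²var(M_1) + (1)²var(M_2) + (1)²var(M_3) + (1)²var(M_4)
= (1)²·6.76 + (1)²·0.09 + (1)²·56.25 + (1)²·2.56 = 65.66
SD(S) = √65.66 ≈ 8.1031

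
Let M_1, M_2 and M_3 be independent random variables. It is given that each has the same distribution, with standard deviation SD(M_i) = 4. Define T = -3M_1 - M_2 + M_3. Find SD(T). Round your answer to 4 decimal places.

var(M_i) = (4)² = 16
By independence, var(T) = (-3)²var(M_1) + (-1)²var(M_2) + (1)²var(M_3)
= (-3)²·16 + (-1)²·16 + (1)²·16 = 176
SD(T) = √176 ≈ 13.2665

13.2665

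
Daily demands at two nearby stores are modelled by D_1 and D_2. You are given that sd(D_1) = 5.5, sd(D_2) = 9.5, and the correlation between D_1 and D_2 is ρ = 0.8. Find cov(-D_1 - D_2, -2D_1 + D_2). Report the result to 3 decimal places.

var(D_1) = (5.5)² = 30.25;  var(D_2) = (9.5)² = 90.25
cov(D_1,D_2) = ρ·sd(D_1)·sd(D_2) = 0.8·5.5·9.5 = 41.8
cov(-D_1 - D_2, -2D_1 + D_2) = (-1)(-2)var(D_1) + (-1)(1)var(D_2) + [(-1)(1) + (-1)(-2)]cov(D_1,D_2)
= 2·30.25 + -1·90.25 + 1·41.8 = 12.05

12.050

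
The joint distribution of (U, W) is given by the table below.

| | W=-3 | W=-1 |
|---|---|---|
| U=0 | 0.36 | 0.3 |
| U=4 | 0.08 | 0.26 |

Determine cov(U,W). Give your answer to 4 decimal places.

E[U] = 1.36,  E[W] = -1.88
E[UW] = -2
cov(U,W) = E[UW] − E[U]E[W] = -2 − (1.36)(-1.88) = 0.5568

0.5568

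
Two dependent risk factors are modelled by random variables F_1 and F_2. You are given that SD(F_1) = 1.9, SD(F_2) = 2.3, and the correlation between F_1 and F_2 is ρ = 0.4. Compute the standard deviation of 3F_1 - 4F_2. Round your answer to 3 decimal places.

8.671

var(F_1) = (1.9)² = 3.61;  var(F_2) = (2.3)² = 5.29
Cov(F_1,F_2) = ρ·SD(F_1)·SD(F_2) = 0.4·1.9·2.3 = 1.748
var(3F_1 - 4F_2) = (3)²·var(F_1) + (-4)²·var(F_2) + 2·(3)·(-4)·Cov(F_1,F_2)
= 9·3.61 + 16·5.29 + -24·1.748 = 75.178
SD(3F_1 - 4F_2) = √75.178 ≈ 8.671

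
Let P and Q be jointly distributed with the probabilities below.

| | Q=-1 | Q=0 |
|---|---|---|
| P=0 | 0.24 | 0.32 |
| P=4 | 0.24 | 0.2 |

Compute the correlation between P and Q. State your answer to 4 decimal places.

-0.1161

E[P] = 1.76,  E[Q] = -0.48
E[PQ] = -0.96
cov(P,Q) = E[PQ] − E[P]E[Q] = -0.96 − (1.76)(-0.48) = -0.1152
Var(P) = 3.9424,  Var(Q) = 0.2496
ρ = -0.1152 / √(3.9424·0.2496) ≈ -0.1161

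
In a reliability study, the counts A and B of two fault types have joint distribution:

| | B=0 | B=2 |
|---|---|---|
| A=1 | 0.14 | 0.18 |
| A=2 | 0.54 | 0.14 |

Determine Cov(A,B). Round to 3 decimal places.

E[A] = 1.68,  E[B] = 0.64
E[AB] = 0.92
Cov(A,B) = E[AB] − E[A]E[B] = 0.92 − (1.68)(0.64) = -0.1552

-0.155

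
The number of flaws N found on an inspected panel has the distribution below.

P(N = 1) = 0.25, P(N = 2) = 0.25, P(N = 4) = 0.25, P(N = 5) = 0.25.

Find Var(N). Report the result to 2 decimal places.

2.50

E[N] = (1)(0.25) + (2)(0.25) + (4)(0.25) + (5)(0.25) = 3
E[N²] = (1)²(0.25) + (2)²(0.25) + (4)²(0.25) + (5)²(0.25) = 11.5
Var(N) = E[N²] − (E[N])² = 11.5 − (3)² = 2.5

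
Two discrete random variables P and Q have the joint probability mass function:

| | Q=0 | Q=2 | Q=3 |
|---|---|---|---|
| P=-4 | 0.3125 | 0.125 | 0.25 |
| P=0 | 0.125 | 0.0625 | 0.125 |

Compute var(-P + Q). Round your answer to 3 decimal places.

5.063

E[P] = -2.75,  E[Q] = 1.5,  E[PQ] = -4
var(P) = 11 − (-2.75)² = 3.4375;  var(Q) = 4.125 − (1.5)² = 1.875
Cov(P,Q) = -4 − (-2.75)(1.5) = 0.125
var(-P + Q) = (-1)²·3.4375 + (1)²·1.875 + 2·(-1)·(1)·0.125 = 5.0625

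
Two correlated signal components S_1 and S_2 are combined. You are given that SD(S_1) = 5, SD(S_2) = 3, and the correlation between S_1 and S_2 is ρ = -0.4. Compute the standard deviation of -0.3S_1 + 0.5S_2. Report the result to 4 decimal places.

var(S_1) = (5)² = 25;  var(S_2) = (3)² = 9
Cov(S_1,S_2) = ρ·SD(S_1)·SD(S_2) = -0.4·5·3 = -6
var(-0.3S_1 + 0.5S_2) = (-0.3)²·var(S_1) + (0.5)²·var(S_2) + 2·(-0.3)·(0.5)·Cov(S_1,S_2)
= 0.09·25 + 0.25·9 + -0.3·-6 = 6.3
SD(-0.3S_1 + 0.5S_2) = √6.3 ≈ 2.5100

2.5100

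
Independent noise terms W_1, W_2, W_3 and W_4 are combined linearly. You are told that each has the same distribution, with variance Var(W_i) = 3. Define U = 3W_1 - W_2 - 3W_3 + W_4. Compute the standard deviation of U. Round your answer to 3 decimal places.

7.746

By independence, Var(U) = (3)²Var(W_1) + (-1)²Var(W_2) + (-3)²Var(W_3) + (1)²Var(W_4)
= (3)²·3 + (-1)²·3 + (-3)²·3 + (1)²·3 = 60
sd(U) = √60 ≈ 7.746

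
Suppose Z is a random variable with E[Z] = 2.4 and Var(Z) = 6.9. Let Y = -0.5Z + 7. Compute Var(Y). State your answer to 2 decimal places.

1.73

Var(-0.5Z + 7) = (-0.5)²·Var(Z) = 0.25·6.9 = 1.725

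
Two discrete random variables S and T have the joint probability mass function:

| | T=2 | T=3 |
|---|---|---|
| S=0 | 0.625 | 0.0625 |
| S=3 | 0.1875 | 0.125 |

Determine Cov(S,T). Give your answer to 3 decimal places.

E[S] = 0.9375,  E[T] = 2.1875
E[ST] = 2.25
Cov(S,T) = E[ST] − E[S]E[T] = 2.25 − (0.9375)(2.1875) = 0.19921875

0.199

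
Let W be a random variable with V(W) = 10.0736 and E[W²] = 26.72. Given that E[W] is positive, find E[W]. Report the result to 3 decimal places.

4.080

(E[W])² = E[W²] − V(W) = 26.72 − 10.0736 = 16.6464
E[W] = √16.6464 = 4.08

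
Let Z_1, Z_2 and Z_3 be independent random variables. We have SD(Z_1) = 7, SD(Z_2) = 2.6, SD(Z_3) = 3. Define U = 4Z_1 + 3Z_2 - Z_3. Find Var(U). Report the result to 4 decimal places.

853.8400

Var(Z_1) = 49, Var(Z_2) = 6.76, Var(Z_3) = 9
By independence, Var(U) = (4)²Var(Z_1) + (3)²Var(Z_2) + (-1)²Var(Z_3)
= (4)²·49 + (3)²·6.76 + (-1)²·9 = 853.84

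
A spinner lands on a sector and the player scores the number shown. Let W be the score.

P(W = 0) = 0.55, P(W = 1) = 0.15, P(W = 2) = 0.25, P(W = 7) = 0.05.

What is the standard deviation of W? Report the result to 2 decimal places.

E[W] = (0)(0.55) + (1)(0.15) + (2)(0.25) + (7)(0.05) = 1
E[W²] = (0)²(0.55) + (1)²(0.15) + (2)²(0.25) + (7)²(0.05) = 3.6
var(W) = E[W²] − (E[W])² = 3.6 − (1)² = 2.6
SD(W) = √2.6 ≈ 1.61

1.61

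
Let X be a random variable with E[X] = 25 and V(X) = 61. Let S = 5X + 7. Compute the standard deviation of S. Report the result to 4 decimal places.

V(5X + 7) = (5)²·61 = 1525
SD(S) = √1525 ≈ 39.0512

39.0512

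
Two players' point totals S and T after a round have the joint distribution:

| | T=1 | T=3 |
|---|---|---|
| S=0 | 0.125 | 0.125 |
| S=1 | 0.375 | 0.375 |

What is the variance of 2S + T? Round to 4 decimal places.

E[S] = 0.75,  E[T] = 2,  E[ST] = 1.5
var(S) = 0.75 − (0.75)² = 0.1875;  var(T) = 5 − (2)² = 1
cov(S,T) = 1.5 − (0.75)(2) = 0
var(2S + T) = (2)²·0.1875 + (1)²·1 + 2·(2)·(1)·0 = 1.75

1.7500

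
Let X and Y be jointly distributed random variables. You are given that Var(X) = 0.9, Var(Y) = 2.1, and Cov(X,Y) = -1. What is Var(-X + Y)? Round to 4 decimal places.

5.0000

Var(-X + Y) = (-1)²·Var(X) + (1)²·Var(Y) + 2·(-1)·(1)·Cov(X,Y)
= 1·0.9 + 1·2.1 + -2·-1 = 5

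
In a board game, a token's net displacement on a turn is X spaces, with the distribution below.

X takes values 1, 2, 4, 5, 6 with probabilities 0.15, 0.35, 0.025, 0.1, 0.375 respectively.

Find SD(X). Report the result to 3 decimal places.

2.064

E[X] = (1)(0.15) + (2)(0.35) + (4)(0.025) + (5)(0.1) + (6)(0.375) = 3.7
E[X²] = (1)²(0.15) + (2)²(0.35) + (4)²(0.025) + (5)²(0.1) + (6)²(0.375) = 17.95
var(X) = E[X²] − (E[X])² = 17.95 − (3.7)² = 4.26
SD(X) = √4.26 ≈ 2.064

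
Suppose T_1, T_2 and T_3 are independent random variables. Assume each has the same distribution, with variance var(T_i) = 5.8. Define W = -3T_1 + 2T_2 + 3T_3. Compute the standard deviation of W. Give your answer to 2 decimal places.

11.30

By independence, var(W) = (-3)²var(T_1) + (2)²var(T_2) + (3)²var(T_3)
= (-3)²·5.8 + (2)²·5.8 + (3)²·5.8 = 127.6
sd(W) = √127.6 ≈ 11.30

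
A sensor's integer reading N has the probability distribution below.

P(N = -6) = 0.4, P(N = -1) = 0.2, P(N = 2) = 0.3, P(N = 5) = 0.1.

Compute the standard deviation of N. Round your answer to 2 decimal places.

E[N] = (-6)(0.4) + (-1)(0.2) + (2)(0.3) + (5)(0.1) = -1.5
E[N²] = (-6)²(0.4) + (-1)²(0.2) + (2)²(0.3) + (5)²(0.1) = 18.3
V(N) = E[N²] − (E[N])² = 18.3 − (-1.5)² = 16.05
SD(N) = √16.05 ≈ 4.01

4.01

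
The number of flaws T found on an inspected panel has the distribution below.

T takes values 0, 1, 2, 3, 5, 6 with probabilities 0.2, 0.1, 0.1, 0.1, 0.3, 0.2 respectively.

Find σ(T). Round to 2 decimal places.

E[T] = (0)(0.2) + (1)(0.1) + (2)(0.1) + (3)(0.1) + (5)(0.3) + (6)(0.2) = 3.3
E[T²] = (0)²(0.2) + (1)²(0.1) + (2)²(0.1) + (3)²(0.1) + (5)²(0.3) + (6)²(0.2) = 16.1
Var(T) = E[T²] − (E[T])² = 16.1 − (3.3)² = 5.21
σ(T) = √5.21 ≈ 2.28

2.28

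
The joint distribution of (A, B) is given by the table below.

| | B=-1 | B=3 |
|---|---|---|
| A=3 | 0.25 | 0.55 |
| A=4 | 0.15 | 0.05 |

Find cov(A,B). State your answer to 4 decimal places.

-0.2800

E[A] = 3.2,  E[B] = 1.4
E[AB] = 4.2
cov(A,B) = E[AB] − E[A]E[B] = 4.2 − (3.2)(1.4) = -0.28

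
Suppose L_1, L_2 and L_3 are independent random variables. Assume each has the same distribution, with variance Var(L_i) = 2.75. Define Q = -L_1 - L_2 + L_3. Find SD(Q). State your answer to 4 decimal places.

By independence, Var(Q) = (-1)²Var(L_1) + (-1)²Var(L_2) + (1)²Var(L_3)
= (-1)²·2.75 + (-1)²·2.75 + (1)²·2.75 = 8.25
SD(Q) = √8.25 ≈ 2.8723

2.8723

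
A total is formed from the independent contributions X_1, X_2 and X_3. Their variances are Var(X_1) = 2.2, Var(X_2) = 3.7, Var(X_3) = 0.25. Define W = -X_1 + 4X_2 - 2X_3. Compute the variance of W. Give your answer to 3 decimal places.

By independence, Var(W) = (-1)²Var(X_1) + (4)²Var(X_2) + (-2)²Var(X_3)
= (-1)²·2.2 + (4)²·3.7 + (-2)²·0.25 = 62.4

62.400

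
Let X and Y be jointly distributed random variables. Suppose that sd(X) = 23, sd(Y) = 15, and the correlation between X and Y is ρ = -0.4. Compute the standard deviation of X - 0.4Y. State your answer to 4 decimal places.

25.9885

Var(X) = (23)² = 529;  Var(Y) = (15)² = 225
Cov(X,Y) = ρ·sd(X)·sd(Y) = -0.4·23·15 = -138
Var(X - 0.4Y) = (1)²·Var(X) + (-0.4)²·Var(Y) + 2·(1)·(-0.4)·Cov(X,Y)
= 1·529 + 0.16·225 + -0.8·-138 = 675.4
sd(X - 0.4Y) = √675.4 ≈ 25.9885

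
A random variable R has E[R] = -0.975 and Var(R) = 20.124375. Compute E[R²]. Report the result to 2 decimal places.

21.08

E[R²] = Var(R) + (E[R])² = 20.124375 + (-0.975)² = 21.075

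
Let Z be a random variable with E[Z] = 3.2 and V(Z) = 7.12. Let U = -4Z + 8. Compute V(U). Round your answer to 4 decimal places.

113.9200

V(-4Z + 8) = (-4)²·V(Z) = 16·7.12 = 113.92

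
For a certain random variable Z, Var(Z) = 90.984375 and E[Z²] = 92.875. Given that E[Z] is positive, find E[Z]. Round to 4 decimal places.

1.3750

(E[Z])² = E[Z²] − Var(Z) = 92.875 − 90.984375 = 1.890625
E[Z] = √1.890625 = 1.375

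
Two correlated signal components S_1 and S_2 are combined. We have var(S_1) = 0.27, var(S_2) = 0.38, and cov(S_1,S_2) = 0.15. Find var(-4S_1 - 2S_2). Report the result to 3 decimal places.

8.240

var(-4S_1 - 2S_2) = (-4)²·var(S_1) + (-2)²·var(S_2) + 2·(-4)·(-2)·cov(S_1,S_2)
= 16·0.27 + 4·0.38 + 16·0.15 = 8.24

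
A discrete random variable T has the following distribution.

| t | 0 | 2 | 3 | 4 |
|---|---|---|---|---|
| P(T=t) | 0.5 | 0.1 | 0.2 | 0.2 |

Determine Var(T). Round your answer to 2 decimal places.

2.84

E[T] = (0)(0.5) + (2)(0.1) + (3)(0.2) + (4)(0.2) = 1.6
E[T²] = (0)²(0.5) + (2)²(0.1) + (3)²(0.2) + (4)²(0.2) = 5.4
Var(T) = E[T²] − (E[T])² = 5.4 − (1.6)² = 2.84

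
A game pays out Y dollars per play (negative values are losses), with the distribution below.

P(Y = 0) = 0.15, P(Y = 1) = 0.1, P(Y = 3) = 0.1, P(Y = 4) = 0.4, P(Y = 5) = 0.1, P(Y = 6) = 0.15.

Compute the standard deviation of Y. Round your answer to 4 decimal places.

1.9339

E[Y] = (0)(0.15) + (1)(0.1) + (3)(0.1) + (4)(0.4) + (5)(0.1) + (6)(0.15) = 3.4
E[Y²] = (0)²(0.15) + (1)²(0.1) + (3)²(0.1) + (4)²(0.4) + (5)²(0.1) + (6)²(0.15) = 15.3
V(Y) = E[Y²] − (E[Y])² = 15.3 − (3.4)² = 3.74
σ(Y) = √3.74 ≈ 1.9339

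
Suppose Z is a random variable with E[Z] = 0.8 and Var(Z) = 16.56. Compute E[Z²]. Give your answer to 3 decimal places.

E[Z²] = Var(Z) + (E[Z])² = 16.56 + (0.8)² = 17.2

17.200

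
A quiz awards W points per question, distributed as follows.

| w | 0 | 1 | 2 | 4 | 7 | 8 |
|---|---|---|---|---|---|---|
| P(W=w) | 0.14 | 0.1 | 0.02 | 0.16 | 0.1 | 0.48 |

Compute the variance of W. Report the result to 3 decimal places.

E[W] = (0)(0.14) + (1)(0.1) + (2)(0.02) + (4)(0.16) + (7)(0.1) + (8)(0.48) = 5.32
E[W²] = (0)²(0.14) + (1)²(0.1) + (2)²(0.02) + (4)²(0.16) + (7)²(0.1) + (8)²(0.48) = 38.36
Var(W) = E[W²] − (E[W])² = 38.36 − (5.32)² = 10.0576

10.058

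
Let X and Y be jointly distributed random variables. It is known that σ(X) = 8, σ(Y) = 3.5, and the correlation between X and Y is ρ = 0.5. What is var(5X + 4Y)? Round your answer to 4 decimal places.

var(X) = (8)² = 64;  var(Y) = (3.5)² = 12.25
Cov(X,Y) = ρ·σ(X)·σ(Y) = 0.5·8·3.5 = 14
var(5X + 4Y) = (5)²·var(X) + (4)²·var(Y) + 2·(5)·(4)·Cov(X,Y)
= 25·64 + 16·12.25 + 40·14 = 2356

2356.0000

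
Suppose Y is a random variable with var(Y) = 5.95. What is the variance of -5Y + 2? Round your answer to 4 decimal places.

148.7500

var(-5Y + 2) = (-5)²·var(Y) = 25·5.95 = 148.75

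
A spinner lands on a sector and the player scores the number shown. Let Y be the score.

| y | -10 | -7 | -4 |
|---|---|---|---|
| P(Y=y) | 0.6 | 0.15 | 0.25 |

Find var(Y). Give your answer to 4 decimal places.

6.5475

E[Y] = (-10)(0.6) + (-7)(0.15) + (-4)(0.25) = -8.05
E[Y²] = (-10)²(0.6) + (-7)²(0.15) + (-4)²(0.25) = 71.35
var(Y) = E[Y²] − (E[Y])² = 71.35 − (-8.05)² = 6.5475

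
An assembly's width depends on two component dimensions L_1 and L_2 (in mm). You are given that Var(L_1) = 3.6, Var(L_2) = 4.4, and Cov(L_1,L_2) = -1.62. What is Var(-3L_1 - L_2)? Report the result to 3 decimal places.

27.080

Var(-3L_1 - L_2) = (-3)²·Var(L_1) + (-1)²·Var(L_2) + 2·(-3)·(-1)·Cov(L_1,L_2)
= 9·3.6 + 1·4.4 + 6·-1.62 = 27.08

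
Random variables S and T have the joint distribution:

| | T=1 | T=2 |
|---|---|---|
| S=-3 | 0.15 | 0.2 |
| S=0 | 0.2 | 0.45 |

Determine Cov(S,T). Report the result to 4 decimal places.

0.0825

E[S] = -1.05,  E[T] = 1.65
E[ST] = -1.65
Cov(S,T) = E[ST] − E[S]E[T] = -1.65 − (-1.05)(1.65) = 0.0825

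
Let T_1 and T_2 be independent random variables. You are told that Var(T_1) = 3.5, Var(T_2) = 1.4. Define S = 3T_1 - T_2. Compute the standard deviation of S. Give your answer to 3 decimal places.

By independence, Var(S) = (3)²Var(T_1) + (-1)²Var(T_2)
= (3)²·3.5 + (-1)²·1.4 = 32.9
sd(S) = √32.9 ≈ 5.736

5.736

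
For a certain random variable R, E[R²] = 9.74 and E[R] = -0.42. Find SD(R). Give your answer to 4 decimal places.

3.0925

Var(R) = 9.74 − (-0.42)² = 9.5636
SD(R) = √9.5636 ≈ 3.0925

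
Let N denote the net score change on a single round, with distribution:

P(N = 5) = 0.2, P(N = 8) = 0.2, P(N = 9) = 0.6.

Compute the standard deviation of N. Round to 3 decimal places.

E[N] = (5)(0.2) + (8)(0.2) + (9)(0.6) = 8
E[N²] = (5)²(0.2) + (8)²(0.2) + (9)²(0.6) = 66.4
Var(N) = E[N²] − (E[N])² = 66.4 − (8)² = 2.4
SD(N) = √2.4 ≈ 1.549

1.549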